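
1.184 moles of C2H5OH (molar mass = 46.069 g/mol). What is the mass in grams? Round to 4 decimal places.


mass = n * M
mass = 1.184 * 46.069
mass = 54.545696 g, rounded to 4 dp:

54.5457 g


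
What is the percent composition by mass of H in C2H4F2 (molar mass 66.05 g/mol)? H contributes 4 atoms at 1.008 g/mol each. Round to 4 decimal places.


pct = 100 * (n_elem * M_elem) / M_total
mass_contribution = 4 * 1.008 = 4.032 g/mol
pct = 100 * 4.032 / 66.05
pct = 6.10446631 %, rounded to 4 dp:

6.1045 %


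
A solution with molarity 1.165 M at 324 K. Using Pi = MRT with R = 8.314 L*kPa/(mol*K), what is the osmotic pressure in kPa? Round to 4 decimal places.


Osmotic pressure (van't Hoff): Pi = M*R*T.
RT = 8.314 * 324 = 2693.736
Pi = 1.165 * 2693.736
Pi = 3138.20244 kPa, rounded to 4 dp:

3138.2024 kPa


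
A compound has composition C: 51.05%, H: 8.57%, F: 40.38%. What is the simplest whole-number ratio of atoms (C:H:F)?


Assume 100 g of compound, divide each mass% by atomic mass to get moles, then normalize by the smallest to get a raw atom ratio.
Moles per 100 g: C: 51.05/12.011 = 4.2503, H: 8.57/1.008 = 8.502, F: 40.38/18.998 = 2.1255
Raw ratio (divide by min = 2.1255): C: 2.0, H: 4.0, F: 1.0
Multiply by 1 to clear fractions: C: 2.0 ~= 2, H: 4.0 ~= 4, F: 1.0 ~= 1
Reduce by GCD to get the simplest whole-number ratio:

2:4:1


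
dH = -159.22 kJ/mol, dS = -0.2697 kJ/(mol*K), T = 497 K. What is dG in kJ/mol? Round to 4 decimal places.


Gibbs: dG = dH - T*dS (consistent units, dS already in kJ/(mol*K)).
T*dS = 497 * -0.2697 = -134.0409
dG = -159.22 - (-134.0409)
dG = -25.1791 kJ/mol, rounded to 4 dp:

-25.1791 kJ/mol


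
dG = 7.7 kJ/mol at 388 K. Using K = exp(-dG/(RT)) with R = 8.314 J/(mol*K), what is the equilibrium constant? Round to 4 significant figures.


dG is in kJ/mol; multiply by 1000 to match R in J/(mol*K).
RT = 8.314 * 388 = 3225.832 J/mol
exponent = -dG*1000 / (RT) = -(7.7*1000) / 3225.832 = -2.3869811
K = exp(-2.3869811)
K = 0.091906723, rounded to 4 significant figures:

0.09191


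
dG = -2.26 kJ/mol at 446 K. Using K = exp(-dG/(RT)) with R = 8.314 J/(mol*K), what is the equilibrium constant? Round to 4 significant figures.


dG is in kJ/mol; multiply by 1000 to match R in J/(mol*K).
RT = 8.314 * 446 = 3708.044 J/mol
exponent = -dG*1000 / (RT) = -(-2.26*1000) / 3708.044 = 0.60948576
K = exp(0.60948576)
K = 1.8394852, rounded to 4 significant figures:

1.839


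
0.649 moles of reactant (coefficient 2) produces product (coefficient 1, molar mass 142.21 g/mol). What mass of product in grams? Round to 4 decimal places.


Use the coefficient ratio to convert reactant moles to product moles, then multiply by the product's molar mass.
moles_P = moles_R * (coeff_P / coeff_R) = 0.649 * (1/2) = 0.3245
mass_P = moles_P * M_P = 0.3245 * 142.21
mass_P = 46.147145 g, rounded to 4 dp:

46.1471 g


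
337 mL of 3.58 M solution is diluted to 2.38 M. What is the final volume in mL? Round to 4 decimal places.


Dilution: M1*V1 = M2*V2, solve for V2.
V2 = M1*V1 / M2
V2 = 3.58 * 337 / 2.38
V2 = 1206.46 / 2.38
V2 = 506.91596639 mL, rounded to 4 dp:

506.9160 mL


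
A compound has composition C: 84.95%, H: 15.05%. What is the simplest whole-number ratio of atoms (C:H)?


Assume 100 g of compound, divide each mass% by atomic mass to get moles, then normalize by the smallest to get a raw atom ratio.
Moles per 100 g: C: 84.95/12.011 = 7.0727, H: 15.05/1.008 = 14.9306
Raw ratio (divide by min = 7.0727): C: 1.0, H: 2.111
Multiply by 9 to clear fractions: C: 9.0 ~= 9, H: 18.999 ~= 19
Reduce by GCD to get the simplest whole-number ratio:

9:19


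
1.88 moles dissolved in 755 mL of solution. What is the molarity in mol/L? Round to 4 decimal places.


Convert volume to liters: V_L = V_mL / 1000.
V_L = 755 / 1000 = 0.755 L
M = n / V_L = 1.88 / 0.755
M = 2.49006623 mol/L, rounded to 4 dp:

2.4901 mol/L


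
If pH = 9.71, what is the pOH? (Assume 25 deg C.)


At 25 deg C, pH + pOH = 14.
pOH = 14 - pH = 14 - 9.71
pOH = 4.29:

4.29


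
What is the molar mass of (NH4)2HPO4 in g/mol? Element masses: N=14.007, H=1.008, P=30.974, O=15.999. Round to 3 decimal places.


M = sum(count * atomic_mass) over atoms.
M = 2*14.007 + 9*1.008 + 1*30.974 + 4*15.999
M = 28.014 + 9.072 + 30.974 + 63.996
M = 132.056 g/mol, rounded to 3 dp:

132.056 g/mol


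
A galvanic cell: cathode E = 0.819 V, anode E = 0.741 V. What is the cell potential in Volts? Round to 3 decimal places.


Standard cell potential: E_cell = E_cathode - E_anode.
E_cell = 0.819 - (0.741)
E_cell = 0.078 V, rounded to 3 dp:

0.078 V


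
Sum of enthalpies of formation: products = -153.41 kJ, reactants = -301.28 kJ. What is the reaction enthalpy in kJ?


dH_rxn = sum(dH_f products) - sum(dH_f reactants)
dH_rxn = -153.41 - (-301.28)
dH_rxn = 147.87 kJ:

147.87 kJ


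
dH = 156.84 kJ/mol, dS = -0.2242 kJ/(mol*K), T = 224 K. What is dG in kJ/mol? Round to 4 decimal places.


Gibbs: dG = dH - T*dS (consistent units, dS already in kJ/(mol*K)).
T*dS = 224 * -0.2242 = -50.2208
dG = 156.84 - (-50.2208)
dG = 207.0608 kJ/mol, rounded to 4 dp:

207.0608 kJ/mol


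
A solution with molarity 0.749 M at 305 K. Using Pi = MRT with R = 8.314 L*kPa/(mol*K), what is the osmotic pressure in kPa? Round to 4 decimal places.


Osmotic pressure (van't Hoff): Pi = M*R*T.
RT = 8.314 * 305 = 2535.77
Pi = 0.749 * 2535.77
Pi = 1899.29173 kPa, rounded to 4 dp:

1899.2917 kPa


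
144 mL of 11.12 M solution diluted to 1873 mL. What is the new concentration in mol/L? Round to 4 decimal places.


Dilution: M1*V1 = M2*V2, solve for M2.
M2 = M1*V1 / V2
M2 = 11.12 * 144 / 1873
M2 = 1601.28 / 1873
M2 = 0.85492792 mol/L, rounded to 4 dp:

0.8549 mol/L


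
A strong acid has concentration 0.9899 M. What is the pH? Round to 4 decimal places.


A strong acid dissociates completely, so [H+] equals the given concentration.
pH = -log10([H+]) = -log10(0.9899)
pH = 0.00440868, rounded to 4 dp:

0.0044


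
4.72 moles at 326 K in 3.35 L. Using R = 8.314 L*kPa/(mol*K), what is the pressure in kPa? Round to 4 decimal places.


PV = nRT, solve for P = nRT / V.
nRT = 4.72 * 8.314 * 326 = 12792.9181
P = 12792.9181 / 3.35
P = 3818.78152239 kPa, rounded to 4 dp:

3818.7815 kPa


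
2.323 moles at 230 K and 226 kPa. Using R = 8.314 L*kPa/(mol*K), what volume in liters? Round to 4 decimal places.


PV = nRT, solve for V = nRT / P.
nRT = 2.323 * 8.314 * 230 = 4442.0871
V = 4442.0871 / 226
V = 19.65525265 L, rounded to 4 dp:

19.6553 L


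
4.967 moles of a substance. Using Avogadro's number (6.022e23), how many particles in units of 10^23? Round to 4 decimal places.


N = n * NA, then divide by 1e23 for the requested units.
N / 1e23 = n * 6.022
N / 1e23 = 4.967 * 6.022
N / 1e23 = 29.911274, rounded to 4 dp:

29.9113


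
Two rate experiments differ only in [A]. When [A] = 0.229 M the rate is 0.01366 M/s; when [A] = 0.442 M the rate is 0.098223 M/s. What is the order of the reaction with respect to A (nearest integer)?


Rate is proportional to [A]^n, so rate2/rate1 = ([A]2/[A]1)^n. Take logs to solve for n.
rate2/rate1 = 0.098223 / 0.01366 = 7.1906
[A]2/[A]1 = 0.442 / 0.229 = 1.9301
n = ln(7.1906) / ln(1.9301) = 3.0
Nearest integer order:

3


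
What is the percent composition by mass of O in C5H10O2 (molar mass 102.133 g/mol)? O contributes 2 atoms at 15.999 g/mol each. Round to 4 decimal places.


pct = 100 * (n_elem * M_elem) / M_total
mass_contribution = 2 * 15.999 = 31.998 g/mol
pct = 100 * 31.998 / 102.133
pct = 31.32973672 %, rounded to 4 dp:

31.3297 %


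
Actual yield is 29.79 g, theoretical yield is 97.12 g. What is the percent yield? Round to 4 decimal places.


% yield = 100 * actual / theoretical
% yield = 100 * 29.79 / 97.12
% yield = 30.67339374 %, rounded to 4 dp:

30.6734 %


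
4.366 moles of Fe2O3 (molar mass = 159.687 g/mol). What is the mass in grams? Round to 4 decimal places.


mass = n * M
mass = 4.366 * 159.687
mass = 697.193442 g, rounded to 4 dp:

697.1934 g


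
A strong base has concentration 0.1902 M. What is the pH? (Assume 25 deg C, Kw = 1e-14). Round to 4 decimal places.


A strong base dissociates completely, so [OH-] equals the given concentration.
pOH = -log10([OH-]) = -log10(0.1902) = 0.720789
pH = 14 - pOH = 14 - 0.720789
pH = 13.279211, rounded to 4 dp:

13.2792


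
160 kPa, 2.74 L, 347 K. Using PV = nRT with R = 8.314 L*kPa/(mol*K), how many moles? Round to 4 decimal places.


PV = nRT, solve for n = PV / (RT).
PV = 160 * 2.74 = 438.4
RT = 8.314 * 347 = 2884.958
n = 438.4 / 2884.958
n = 0.15196062 mol, rounded to 4 dp:

0.1520 mol


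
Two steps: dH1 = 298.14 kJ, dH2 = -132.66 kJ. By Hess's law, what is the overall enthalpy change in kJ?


Hess's law: enthalpy is a state function, so add the step enthalpies.
dH_total = dH1 + dH2 = 298.14 + (-132.66)
dH_total = 165.48 kJ:

165.48 kJ


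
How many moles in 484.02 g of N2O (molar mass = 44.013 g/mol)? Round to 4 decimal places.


n = mass / M
n = 484.02 / 44.013
n = 10.99720537 mol, rounded to 4 dp:

10.9972 mol


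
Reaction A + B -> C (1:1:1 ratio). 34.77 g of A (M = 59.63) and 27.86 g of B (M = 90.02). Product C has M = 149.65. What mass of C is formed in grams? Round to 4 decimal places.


Find moles of each reactant; the smaller value is the limiting reagent in a 1:1:1 reaction, so moles_C equals moles of the limiter.
n_A = mass_A / M_A = 34.77 / 59.63 = 0.583096 mol
n_B = mass_B / M_B = 27.86 / 90.02 = 0.309487 mol
Limiting reagent: B (smaller), n_limiting = 0.309487 mol
mass_C = n_limiting * M_C = 0.309487 * 149.65
mass_C = 46.31472955 g, rounded to 4 dp:

46.3147 g


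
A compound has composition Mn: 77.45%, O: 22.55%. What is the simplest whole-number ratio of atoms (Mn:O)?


Assume 100 g of compound, divide each mass% by atomic mass to get moles, then normalize by the smallest to get a raw atom ratio.
Moles per 100 g: Mn: 77.45/54.938 = 1.4098, O: 22.55/15.999 = 1.4095
Raw ratio (divide by min = 1.4095): Mn: 1.0, O: 1.0
Multiply by 1 to clear fractions: Mn: 1.0 ~= 1, O: 1.0 ~= 1
Reduce by GCD to get the simplest whole-number ratio:

1:1


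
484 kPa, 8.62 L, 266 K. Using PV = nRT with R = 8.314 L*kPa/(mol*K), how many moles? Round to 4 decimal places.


PV = nRT, solve for n = PV / (RT).
PV = 484 * 8.62 = 4172.08
RT = 8.314 * 266 = 2211.524
n = 4172.08 / 2211.524
n = 1.88651808 mol, rounded to 4 dp:

1.8865 mol


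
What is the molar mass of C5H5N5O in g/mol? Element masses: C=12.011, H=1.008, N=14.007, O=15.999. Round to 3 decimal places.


M = sum(count * atomic_mass) over atoms.
M = 5*12.011 + 5*1.008 + 5*14.007 + 1*15.999
M = 60.055 + 5.04 + 70.035 + 15.999
M = 151.129 g/mol, rounded to 3 dp:

151.129 g/mol


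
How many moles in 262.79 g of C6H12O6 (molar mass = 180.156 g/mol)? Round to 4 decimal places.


n = mass / M
n = 262.79 / 180.156
n = 1.45868025 mol, rounded to 4 dp:

1.4587 mol


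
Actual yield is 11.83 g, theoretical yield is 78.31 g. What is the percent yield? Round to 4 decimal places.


% yield = 100 * actual / theoretical
% yield = 100 * 11.83 / 78.31
% yield = 15.10662751 %, rounded to 4 dp:

15.1066 %


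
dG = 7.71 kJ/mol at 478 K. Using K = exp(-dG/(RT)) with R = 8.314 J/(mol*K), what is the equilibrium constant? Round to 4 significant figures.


dG is in kJ/mol; multiply by 1000 to match R in J/(mol*K).
RT = 8.314 * 478 = 3974.092 J/mol
exponent = -dG*1000 / (RT) = -(7.71*1000) / 3974.092 = -1.94006581
K = exp(-1.94006581)
K = 0.14369449, rounded to 4 significant figures:

0.1437


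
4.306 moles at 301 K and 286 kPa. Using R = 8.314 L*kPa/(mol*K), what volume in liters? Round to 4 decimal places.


PV = nRT, solve for V = nRT / P.
nRT = 4.306 * 8.314 * 301 = 10775.8253
V = 10775.8253 / 286
V = 37.67771084 L, rounded to 4 dp:

37.6777 L


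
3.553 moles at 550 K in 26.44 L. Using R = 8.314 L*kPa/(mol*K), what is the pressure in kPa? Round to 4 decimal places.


PV = nRT, solve for P = nRT / V.
nRT = 3.553 * 8.314 * 550 = 16246.8031
P = 16246.8031 / 26.44
P = 614.47818079 kPa, rounded to 4 dp:

614.4782 kPa


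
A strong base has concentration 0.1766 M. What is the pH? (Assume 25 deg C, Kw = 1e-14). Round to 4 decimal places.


A strong base dissociates completely, so [OH-] equals the given concentration.
pOH = -log10([OH-]) = -log10(0.1766) = 0.753009
pH = 14 - pOH = 14 - 0.753009
pH = 13.246991, rounded to 4 dp:

13.2470


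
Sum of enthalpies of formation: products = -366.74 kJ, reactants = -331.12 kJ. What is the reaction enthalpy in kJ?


dH_rxn = sum(dH_f products) - sum(dH_f reactants)
dH_rxn = -366.74 - (-331.12)
dH_rxn = -35.62 kJ:

-35.62 kJ


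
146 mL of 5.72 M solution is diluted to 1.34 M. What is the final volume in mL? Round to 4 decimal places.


Dilution: M1*V1 = M2*V2, solve for V2.
V2 = M1*V1 / M2
V2 = 5.72 * 146 / 1.34
V2 = 835.12 / 1.34
V2 = 623.2238806 mL, rounded to 4 dp:

623.2239 mL


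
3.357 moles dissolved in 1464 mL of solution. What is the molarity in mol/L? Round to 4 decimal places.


Convert volume to liters: V_L = V_mL / 1000.
V_L = 1464 / 1000 = 1.464 L
M = n / V_L = 3.357 / 1.464
M = 2.29303279 mol/L, rounded to 4 dp:

2.2930 mol/L


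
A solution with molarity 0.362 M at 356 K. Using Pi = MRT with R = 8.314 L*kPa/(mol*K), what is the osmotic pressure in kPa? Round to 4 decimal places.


Osmotic pressure (van't Hoff): Pi = M*R*T.
RT = 8.314 * 356 = 2959.784
Pi = 0.362 * 2959.784
Pi = 1071.441808 kPa, rounded to 4 dp:

1071.4418 kPa


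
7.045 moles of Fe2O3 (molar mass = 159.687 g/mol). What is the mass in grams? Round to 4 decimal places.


mass = n * M
mass = 7.045 * 159.687
mass = 1124.994915 g, rounded to 4 dp:

1124.9949 g


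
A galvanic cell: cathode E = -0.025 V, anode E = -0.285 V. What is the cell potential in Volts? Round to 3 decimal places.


Standard cell potential: E_cell = E_cathode - E_anode.
E_cell = -0.025 - (-0.285)
E_cell = 0.26 V, rounded to 3 dp:

0.260 V


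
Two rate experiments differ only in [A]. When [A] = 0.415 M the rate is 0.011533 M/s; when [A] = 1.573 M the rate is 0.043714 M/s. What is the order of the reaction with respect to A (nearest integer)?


Rate is proportional to [A]^n, so rate2/rate1 = ([A]2/[A]1)^n. Take logs to solve for n.
rate2/rate1 = 0.043714 / 0.011533 = 3.7903
[A]2/[A]1 = 1.573 / 0.415 = 3.7904
n = ln(3.7903) / ln(3.7904) = 1.0
Nearest integer order:

1


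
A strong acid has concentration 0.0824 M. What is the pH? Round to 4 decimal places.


A strong acid dissociates completely, so [H+] equals the given concentration.
pH = -log10([H+]) = -log10(0.0824)
pH = 1.08407279, rounded to 4 dp:

1.0841


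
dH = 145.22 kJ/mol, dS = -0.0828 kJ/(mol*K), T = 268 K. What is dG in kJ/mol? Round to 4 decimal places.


Gibbs: dG = dH - T*dS (consistent units, dS already in kJ/(mol*K)).
T*dS = 268 * -0.0828 = -22.1904
dG = 145.22 - (-22.1904)
dG = 167.4104 kJ/mol, rounded to 4 dp:

167.4104 kJ/mol


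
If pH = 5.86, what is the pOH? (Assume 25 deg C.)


At 25 deg C, pH + pOH = 14.
pOH = 14 - pH = 14 - 5.86
pOH = 8.14:

8.14


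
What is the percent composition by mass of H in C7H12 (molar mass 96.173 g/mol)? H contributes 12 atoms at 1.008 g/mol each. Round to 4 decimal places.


pct = 100 * (n_elem * M_elem) / M_total
mass_contribution = 12 * 1.008 = 12.096 g/mol
pct = 100 * 12.096 / 96.173
pct = 12.57733459 %, rounded to 4 dp:

12.5773 %


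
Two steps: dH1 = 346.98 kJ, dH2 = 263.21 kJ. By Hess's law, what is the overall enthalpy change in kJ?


Hess's law: enthalpy is a state function, so add the step enthalpies.
dH_total = dH1 + dH2 = 346.98 + (263.21)
dH_total = 610.19 kJ:

610.19 kJ


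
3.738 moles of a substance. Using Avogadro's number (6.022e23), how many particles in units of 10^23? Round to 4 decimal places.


N = n * NA, then divide by 1e23 for the requested units.
N / 1e23 = n * 6.022
N / 1e23 = 3.738 * 6.022
N / 1e23 = 22.510236, rounded to 4 dp:

22.5102


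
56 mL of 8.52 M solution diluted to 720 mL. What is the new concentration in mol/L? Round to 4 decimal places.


Dilution: M1*V1 = M2*V2, solve for M2.
M2 = M1*V1 / V2
M2 = 8.52 * 56 / 720
M2 = 477.12 / 720
M2 = 0.66266667 mol/L, rounded to 4 dp:

0.6627 mol/L


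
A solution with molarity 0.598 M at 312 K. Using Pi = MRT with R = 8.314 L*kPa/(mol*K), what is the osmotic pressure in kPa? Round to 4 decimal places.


Osmotic pressure (van't Hoff): Pi = M*R*T.
RT = 8.314 * 312 = 2593.968
Pi = 0.598 * 2593.968
Pi = 1551.192864 kPa, rounded to 4 dp:

1551.1929 kPa


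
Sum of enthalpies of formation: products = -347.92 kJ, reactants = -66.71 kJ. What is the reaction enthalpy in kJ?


dH_rxn = sum(dH_f products) - sum(dH_f reactants)
dH_rxn = -347.92 - (-66.71)
dH_rxn = -281.21 kJ:

-281.21 kJ


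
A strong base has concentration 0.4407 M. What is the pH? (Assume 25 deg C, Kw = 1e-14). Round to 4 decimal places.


A strong base dissociates completely, so [OH-] equals the given concentration.
pOH = -log10([OH-]) = -log10(0.4407) = 0.355857
pH = 14 - pOH = 14 - 0.355857
pH = 13.644143, rounded to 4 dp:

13.6441


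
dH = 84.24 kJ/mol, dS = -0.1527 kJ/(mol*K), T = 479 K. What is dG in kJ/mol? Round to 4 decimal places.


Gibbs: dG = dH - T*dS (consistent units, dS already in kJ/(mol*K)).
T*dS = 479 * -0.1527 = -73.1433
dG = 84.24 - (-73.1433)
dG = 157.3833 kJ/mol, rounded to 4 dp:

157.3833 kJ/mol


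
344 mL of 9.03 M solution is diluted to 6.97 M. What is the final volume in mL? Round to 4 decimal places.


Dilution: M1*V1 = M2*V2, solve for V2.
V2 = M1*V1 / M2
V2 = 9.03 * 344 / 6.97
V2 = 3106.32 / 6.97
V2 = 445.67001435 mL, rounded to 4 dp:

445.6700 mL


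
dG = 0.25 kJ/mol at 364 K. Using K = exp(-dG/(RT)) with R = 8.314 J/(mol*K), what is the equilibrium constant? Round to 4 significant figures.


dG is in kJ/mol; multiply by 1000 to match R in J/(mol*K).
RT = 8.314 * 364 = 3026.296 J/mol
exponent = -dG*1000 / (RT) = -(0.25*1000) / 3026.296 = -0.08260924
K = exp(-0.08260924)
K = 0.92071085, rounded to 4 significant figures:

0.9207


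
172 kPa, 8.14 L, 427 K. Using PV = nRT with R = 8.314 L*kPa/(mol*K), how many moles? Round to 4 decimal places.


PV = nRT, solve for n = PV / (RT).
PV = 172 * 8.14 = 1400.08
RT = 8.314 * 427 = 3550.078
n = 1400.08 / 3550.078
n = 0.39438007 mol, rounded to 4 dp:

0.3944 mol


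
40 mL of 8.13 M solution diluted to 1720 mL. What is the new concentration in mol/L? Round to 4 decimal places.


Dilution: M1*V1 = M2*V2, solve for M2.
M2 = M1*V1 / V2
M2 = 8.13 * 40 / 1720
M2 = 325.2 / 1720
M2 = 0.18906977 mol/L, rounded to 4 dp:

0.1891 mol/L


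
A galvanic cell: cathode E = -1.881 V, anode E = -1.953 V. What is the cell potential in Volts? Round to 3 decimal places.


Standard cell potential: E_cell = E_cathode - E_anode.
E_cell = -1.881 - (-1.953)
E_cell = 0.072 V, rounded to 3 dp:

0.072 V


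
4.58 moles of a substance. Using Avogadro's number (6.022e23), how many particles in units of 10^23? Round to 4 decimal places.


N = n * NA, then divide by 1e23 for the requested units.
N / 1e23 = n * 6.022
N / 1e23 = 4.58 * 6.022
N / 1e23 = 27.58076, rounded to 4 dp:

27.5808


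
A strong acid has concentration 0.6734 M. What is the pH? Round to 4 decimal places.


A strong acid dissociates completely, so [H+] equals the given concentration.
pH = -log10([H+]) = -log10(0.6734)
pH = 0.17172689, rounded to 4 dp:

0.1717


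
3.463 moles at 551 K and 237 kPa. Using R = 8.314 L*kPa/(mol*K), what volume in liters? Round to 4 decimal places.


PV = nRT, solve for V = nRT / P.
nRT = 3.463 * 8.314 * 551 = 15864.0515
V = 15864.0515 / 237
V = 66.93692616 L, rounded to 4 dp:

66.9369 L


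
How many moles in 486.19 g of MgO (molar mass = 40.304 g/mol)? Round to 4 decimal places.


n = mass / M
n = 486.19 / 40.304
n = 12.06307066 mol, rounded to 4 dp:

12.0631 mol


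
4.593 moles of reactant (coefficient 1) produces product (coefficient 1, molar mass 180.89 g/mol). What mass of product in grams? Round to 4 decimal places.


Use the coefficient ratio to convert reactant moles to product moles, then multiply by the product's molar mass.
moles_P = moles_R * (coeff_P / coeff_R) = 4.593 * (1/1) = 4.593
mass_P = moles_P * M_P = 4.593 * 180.89
mass_P = 830.82777 g, rounded to 4 dp:

830.8278 g


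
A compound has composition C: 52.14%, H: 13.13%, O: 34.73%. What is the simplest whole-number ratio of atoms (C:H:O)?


Assume 100 g of compound, divide each mass% by atomic mass to get moles, then normalize by the smallest to get a raw atom ratio.
Moles per 100 g: C: 52.14/12.011 = 4.341, H: 13.13/1.008 = 13.0258, O: 34.73/15.999 = 2.1708
Raw ratio (divide by min = 2.1708): C: 2.0, H: 6.001, O: 1.0
Multiply by 1 to clear fractions: C: 2.0 ~= 2, H: 6.001 ~= 6, O: 1.0 ~= 1
Reduce by GCD to get the simplest whole-number ratio:

2:6:1


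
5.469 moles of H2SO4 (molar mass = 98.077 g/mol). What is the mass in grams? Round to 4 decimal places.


mass = n * M
mass = 5.469 * 98.077
mass = 536.383113 g, rounded to 4 dp:

536.3831 g


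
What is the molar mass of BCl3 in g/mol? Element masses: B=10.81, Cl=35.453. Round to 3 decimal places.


M = sum(count * atomic_mass) over atoms.
M = 1*10.81 + 3*35.453
M = 10.81 + 106.359
M = 117.169 g/mol, rounded to 3 dp:

117.169 g/mol


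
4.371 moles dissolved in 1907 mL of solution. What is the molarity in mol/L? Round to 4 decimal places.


Convert volume to liters: V_L = V_mL / 1000.
V_L = 1907 / 1000 = 1.907 L
M = n / V_L = 4.371 / 1.907
M = 2.2920818 mol/L, rounded to 4 dp:

2.2921 mol/L


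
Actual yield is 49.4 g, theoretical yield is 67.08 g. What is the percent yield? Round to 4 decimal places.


% yield = 100 * actual / theoretical
% yield = 100 * 49.4 / 67.08
% yield = 73.64341085 %, rounded to 4 dp:

73.6434 %


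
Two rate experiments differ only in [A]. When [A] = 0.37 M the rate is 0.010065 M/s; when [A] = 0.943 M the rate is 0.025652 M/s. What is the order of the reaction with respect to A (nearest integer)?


Rate is proportional to [A]^n, so rate2/rate1 = ([A]2/[A]1)^n. Take logs to solve for n.
rate2/rate1 = 0.025652 / 0.010065 = 2.5486
[A]2/[A]1 = 0.943 / 0.37 = 2.5486
n = ln(2.5486) / ln(2.5486) = 1.0
Nearest integer order:

1


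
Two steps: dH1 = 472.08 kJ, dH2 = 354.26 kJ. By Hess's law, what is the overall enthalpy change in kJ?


Hess's law: enthalpy is a state function, so add the step enthalpies.
dH_total = dH1 + dH2 = 472.08 + (354.26)
dH_total = 826.34 kJ:

826.34 kJ


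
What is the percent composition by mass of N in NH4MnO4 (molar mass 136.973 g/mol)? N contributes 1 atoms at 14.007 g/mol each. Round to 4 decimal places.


pct = 100 * (n_elem * M_elem) / M_total
mass_contribution = 1 * 14.007 = 14.007 g/mol
pct = 100 * 14.007 / 136.973
pct = 10.22610295 %, rounded to 4 dp:

10.2261 %


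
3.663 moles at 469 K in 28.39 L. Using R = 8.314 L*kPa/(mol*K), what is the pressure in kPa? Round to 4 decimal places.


PV = nRT, solve for P = nRT / V.
nRT = 3.663 * 8.314 * 469 = 14283.0114
P = 14283.0114 / 28.39
P = 503.10008454 kPa, rounded to 4 dp:

503.1001 kPa


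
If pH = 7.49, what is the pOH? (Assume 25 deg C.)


At 25 deg C, pH + pOH = 14.
pOH = 14 - pH = 14 - 7.49
pOH = 6.51:

6.51


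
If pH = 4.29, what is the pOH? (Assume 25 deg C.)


At 25 deg C, pH + pOH = 14.
pOH = 14 - pH = 14 - 4.29
pOH = 9.71:

9.71


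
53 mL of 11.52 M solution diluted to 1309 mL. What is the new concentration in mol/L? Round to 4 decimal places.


Dilution: M1*V1 = M2*V2, solve for M2.
M2 = M1*V1 / V2
M2 = 11.52 * 53 / 1309
M2 = 610.56 / 1309
M2 = 0.46643239 mol/L, rounded to 4 dp:

0.4664 mol/L


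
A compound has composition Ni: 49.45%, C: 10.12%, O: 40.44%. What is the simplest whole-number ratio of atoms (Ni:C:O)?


Assume 100 g of compound, divide each mass% by atomic mass to get moles, then normalize by the smallest to get a raw atom ratio.
Moles per 100 g: Ni: 49.45/58.693 = 0.8425, C: 10.12/12.011 = 0.8426, O: 40.44/15.999 = 2.5277
Raw ratio (divide by min = 0.8425): Ni: 1.0, C: 1.0, O: 3.0
Multiply by 1 to clear fractions: Ni: 1.0 ~= 1, C: 1.0 ~= 1, O: 3.0 ~= 3
Reduce by GCD to get the simplest whole-number ratio:

1:1:3


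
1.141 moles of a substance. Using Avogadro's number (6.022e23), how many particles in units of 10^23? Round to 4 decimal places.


N = n * NA, then divide by 1e23 for the requested units.
N / 1e23 = n * 6.022
N / 1e23 = 1.141 * 6.022
N / 1e23 = 6.871102, rounded to 4 dp:

6.8711


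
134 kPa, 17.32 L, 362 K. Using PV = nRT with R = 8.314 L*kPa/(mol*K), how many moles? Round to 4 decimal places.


PV = nRT, solve for n = PV / (RT).
PV = 134 * 17.32 = 2320.88
RT = 8.314 * 362 = 3009.668
n = 2320.88 / 3009.668
n = 0.77114153 mol, rounded to 4 dp:

0.7711 mol


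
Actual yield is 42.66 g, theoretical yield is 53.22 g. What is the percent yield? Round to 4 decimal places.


% yield = 100 * actual / theoretical
% yield = 100 * 42.66 / 53.22
% yield = 80.1578354 %, rounded to 4 dp:

80.1578 %


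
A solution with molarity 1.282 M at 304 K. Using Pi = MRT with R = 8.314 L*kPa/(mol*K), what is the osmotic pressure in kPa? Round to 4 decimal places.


Osmotic pressure (van't Hoff): Pi = M*R*T.
RT = 8.314 * 304 = 2527.456
Pi = 1.282 * 2527.456
Pi = 3240.198592 kPa, rounded to 4 dp:

3240.1986 kPa


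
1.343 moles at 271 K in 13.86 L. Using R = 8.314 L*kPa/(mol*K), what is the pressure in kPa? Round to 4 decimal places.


PV = nRT, solve for P = nRT / V.
nRT = 1.343 * 8.314 * 271 = 3025.9052
P = 3025.9052 / 13.86
P = 218.3192785 kPa, rounded to 4 dp:

218.3193 kPa


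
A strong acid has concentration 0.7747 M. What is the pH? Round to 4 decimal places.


A strong acid dissociates completely, so [H+] equals the given concentration.
pH = -log10([H+]) = -log10(0.7747)
pH = 0.11086644, rounded to 4 dp:

0.1109


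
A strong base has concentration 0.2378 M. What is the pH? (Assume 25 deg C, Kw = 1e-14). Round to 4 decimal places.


A strong base dissociates completely, so [OH-] equals the given concentration.
pOH = -log10([OH-]) = -log10(0.2378) = 0.623788
pH = 14 - pOH = 14 - 0.623788
pH = 13.376212, rounded to 4 dp:

13.3762


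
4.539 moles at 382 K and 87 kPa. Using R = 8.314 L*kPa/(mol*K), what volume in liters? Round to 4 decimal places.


PV = nRT, solve for V = nRT / P.
nRT = 4.539 * 8.314 * 382 = 14415.628
V = 14415.628 / 87
V = 165.69687356 L, rounded to 4 dp:

165.6969 L


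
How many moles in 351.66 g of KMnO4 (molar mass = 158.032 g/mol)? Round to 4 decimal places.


n = mass / M
n = 351.66 / 158.032
n = 2.22524552 mol, rounded to 4 dp:

2.2252 mol


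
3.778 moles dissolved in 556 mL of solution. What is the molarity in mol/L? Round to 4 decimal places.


Convert volume to liters: V_L = V_mL / 1000.
V_L = 556 / 1000 = 0.556 L
M = n / V_L = 3.778 / 0.556
M = 6.79496403 mol/L, rounded to 4 dp:

6.7950 mol/L


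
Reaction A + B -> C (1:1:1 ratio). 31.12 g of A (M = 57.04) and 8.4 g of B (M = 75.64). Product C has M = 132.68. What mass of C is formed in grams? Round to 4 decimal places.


Find moles of each reactant; the smaller value is the limiting reagent in a 1:1:1 reaction, so moles_C equals moles of the limiter.
n_A = mass_A / M_A = 31.12 / 57.04 = 0.545582 mol
n_B = mass_B / M_B = 8.4 / 75.64 = 0.111052 mol
Limiting reagent: B (smaller), n_limiting = 0.111052 mol
mass_C = n_limiting * M_C = 0.111052 * 132.68
mass_C = 14.73437936 g, rounded to 4 dp:

14.7344 g


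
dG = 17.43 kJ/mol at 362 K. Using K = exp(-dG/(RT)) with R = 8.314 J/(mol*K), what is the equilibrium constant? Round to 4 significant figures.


dG is in kJ/mol; multiply by 1000 to match R in J/(mol*K).
RT = 8.314 * 362 = 3009.668 J/mol
exponent = -dG*1000 / (RT) = -(17.43*1000) / 3009.668 = -5.79133645
K = exp(-5.79133645)
K = 0.0030538981, rounded to 4 significant figures:

0.003054


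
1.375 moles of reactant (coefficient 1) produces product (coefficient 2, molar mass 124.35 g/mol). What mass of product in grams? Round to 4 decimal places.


Use the coefficient ratio to convert reactant moles to product moles, then multiply by the product's molar mass.
moles_P = moles_R * (coeff_P / coeff_R) = 1.375 * (2/1) = 2.75
mass_P = moles_P * M_P = 2.75 * 124.35
mass_P = 341.9625 g, rounded to 4 dp:

341.9625 g


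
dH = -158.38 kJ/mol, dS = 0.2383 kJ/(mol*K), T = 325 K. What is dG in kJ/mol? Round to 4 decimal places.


Gibbs: dG = dH - T*dS (consistent units, dS already in kJ/(mol*K)).
T*dS = 325 * 0.2383 = 77.4475
dG = -158.38 - (77.4475)
dG = -235.8275 kJ/mol, rounded to 4 dp:

-235.8275 kJ/mol


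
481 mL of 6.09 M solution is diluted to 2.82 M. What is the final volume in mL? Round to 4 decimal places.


Dilution: M1*V1 = M2*V2, solve for V2.
V2 = M1*V1 / M2
V2 = 6.09 * 481 / 2.82
V2 = 2929.29 / 2.82
V2 = 1038.75531915 mL, rounded to 4 dp:

1038.7553 mL


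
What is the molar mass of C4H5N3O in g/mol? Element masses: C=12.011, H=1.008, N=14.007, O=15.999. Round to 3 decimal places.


M = sum(count * atomic_mass) over atoms.
M = 4*12.011 + 5*1.008 + 3*14.007 + 1*15.999
M = 48.044 + 5.04 + 42.021 + 15.999
M = 111.104 g/mol, rounded to 3 dp:

111.104 g/mol


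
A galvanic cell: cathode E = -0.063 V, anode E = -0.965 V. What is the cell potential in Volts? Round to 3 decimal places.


Standard cell potential: E_cell = E_cathode - E_anode.
E_cell = -0.063 - (-0.965)
E_cell = 0.902 V, rounded to 3 dp:

0.902 V


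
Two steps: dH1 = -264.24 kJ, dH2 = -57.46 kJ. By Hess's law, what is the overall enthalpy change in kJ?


Hess's law: enthalpy is a state function, so add the step enthalpies.
dH_total = dH1 + dH2 = -264.24 + (-57.46)
dH_total = -321.7 kJ:

-321.70 kJ


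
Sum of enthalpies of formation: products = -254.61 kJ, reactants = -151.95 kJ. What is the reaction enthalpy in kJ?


dH_rxn = sum(dH_f products) - sum(dH_f reactants)
dH_rxn = -254.61 - (-151.95)
dH_rxn = -102.66 kJ:

-102.66 kJ


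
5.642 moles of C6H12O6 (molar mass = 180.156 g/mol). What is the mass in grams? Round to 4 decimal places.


mass = n * M
mass = 5.642 * 180.156
mass = 1016.440152 g, rounded to 4 dp:

1016.4402 g


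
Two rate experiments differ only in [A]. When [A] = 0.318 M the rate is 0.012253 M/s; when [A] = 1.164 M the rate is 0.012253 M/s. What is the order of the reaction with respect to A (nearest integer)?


Rate is proportional to [A]^n, so rate2/rate1 = ([A]2/[A]1)^n. Take logs to solve for n.
rate2/rate1 = 0.012253 / 0.012253 = 1.0
[A]2/[A]1 = 1.164 / 0.318 = 3.6604
n = ln(1.0) / ln(3.6604) = 0.0
Nearest integer order:

0


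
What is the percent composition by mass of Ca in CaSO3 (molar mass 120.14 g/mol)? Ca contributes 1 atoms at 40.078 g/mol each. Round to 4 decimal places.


pct = 100 * (n_elem * M_elem) / M_total
mass_contribution = 1 * 40.078 = 40.078 g/mol
pct = 100 * 40.078 / 120.14
pct = 33.35941402 %, rounded to 4 dp:

33.3594 %


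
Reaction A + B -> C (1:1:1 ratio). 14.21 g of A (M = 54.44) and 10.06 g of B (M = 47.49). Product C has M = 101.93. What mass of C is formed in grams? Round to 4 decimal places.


Find moles of each reactant; the smaller value is the limiting reagent in a 1:1:1 reaction, so moles_C equals moles of the limiter.
n_A = mass_A / M_A = 14.21 / 54.44 = 0.261021 mol
n_B = mass_B / M_B = 10.06 / 47.49 = 0.211834 mol
Limiting reagent: B (smaller), n_limiting = 0.211834 mol
mass_C = n_limiting * M_C = 0.211834 * 101.93
mass_C = 21.59223962 g, rounded to 4 dp:

21.5922 g


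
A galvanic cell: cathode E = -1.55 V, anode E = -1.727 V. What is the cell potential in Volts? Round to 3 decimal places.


Standard cell potential: E_cell = E_cathode - E_anode.
E_cell = -1.55 - (-1.727)
E_cell = 0.177 V, rounded to 3 dp:

0.177 V


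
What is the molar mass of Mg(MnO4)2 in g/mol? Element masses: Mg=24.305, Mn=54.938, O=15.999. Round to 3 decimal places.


M = sum(count * atomic_mass) over atoms.
M = 1*24.305 + 2*54.938 + 8*15.999
M = 24.305 + 109.876 + 127.992
M = 262.173 g/mol, rounded to 3 dp:

262.173 g/mol


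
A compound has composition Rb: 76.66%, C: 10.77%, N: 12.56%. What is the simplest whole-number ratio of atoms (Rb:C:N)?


Assume 100 g of compound, divide each mass% by atomic mass to get moles, then normalize by the smallest to get a raw atom ratio.
Moles per 100 g: Rb: 76.66/85.468 = 0.8969, C: 10.77/12.011 = 0.8967, N: 12.56/14.007 = 0.8967
Raw ratio (divide by min = 0.8967): Rb: 1.0, C: 1.0, N: 1.0
Multiply by 1 to clear fractions: Rb: 1.0 ~= 1, C: 1.0 ~= 1, N: 1.0 ~= 1
Reduce by GCD to get the simplest whole-number ratio:

1:1:1


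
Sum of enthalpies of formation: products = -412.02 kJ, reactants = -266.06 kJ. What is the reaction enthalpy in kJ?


dH_rxn = sum(dH_f products) - sum(dH_f reactants)
dH_rxn = -412.02 - (-266.06)
dH_rxn = -145.96 kJ:

-145.96 kJ


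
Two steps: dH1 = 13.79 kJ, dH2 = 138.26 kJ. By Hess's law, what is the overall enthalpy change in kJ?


Hess's law: enthalpy is a state function, so add the step enthalpies.
dH_total = dH1 + dH2 = 13.79 + (138.26)
dH_total = 152.05 kJ:

152.05 kJ


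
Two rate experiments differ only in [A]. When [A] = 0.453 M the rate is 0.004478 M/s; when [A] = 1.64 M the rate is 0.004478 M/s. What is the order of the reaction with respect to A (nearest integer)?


Rate is proportional to [A]^n, so rate2/rate1 = ([A]2/[A]1)^n. Take logs to solve for n.
rate2/rate1 = 0.004478 / 0.004478 = 1.0
[A]2/[A]1 = 1.64 / 0.453 = 3.6203
n = ln(1.0) / ln(3.6203) = 0.0
Nearest integer order:

0


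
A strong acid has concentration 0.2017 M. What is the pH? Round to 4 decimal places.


A strong acid dissociates completely, so [H+] equals the given concentration.
pH = -log10([H+]) = -log10(0.2017)
pH = 0.6952941, rounded to 4 dp:

0.6953


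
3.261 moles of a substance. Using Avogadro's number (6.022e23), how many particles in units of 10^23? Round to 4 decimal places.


N = n * NA, then divide by 1e23 for the requested units.
N / 1e23 = n * 6.022
N / 1e23 = 3.261 * 6.022
N / 1e23 = 19.637742, rounded to 4 dp:

19.6377


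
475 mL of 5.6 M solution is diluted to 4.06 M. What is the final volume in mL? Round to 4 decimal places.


Dilution: M1*V1 = M2*V2, solve for V2.
V2 = M1*V1 / M2
V2 = 5.6 * 475 / 4.06
V2 = 2660.0 / 4.06
V2 = 655.17241379 mL, rounded to 4 dp:

655.1724 mL


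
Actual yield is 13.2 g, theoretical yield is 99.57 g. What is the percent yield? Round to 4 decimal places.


% yield = 100 * actual / theoretical
% yield = 100 * 13.2 / 99.57
% yield = 13.25700512 %, rounded to 4 dp:

13.2570 %


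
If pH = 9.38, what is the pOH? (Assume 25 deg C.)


At 25 deg C, pH + pOH = 14.
pOH = 14 - pH = 14 - 9.38
pOH = 4.62:

4.62


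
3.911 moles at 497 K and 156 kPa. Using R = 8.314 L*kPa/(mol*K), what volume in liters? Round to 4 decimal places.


PV = nRT, solve for V = nRT / P.
nRT = 3.911 * 8.314 * 497 = 16160.4788
V = 16160.4788 / 156
V = 103.59281282 L, rounded to 4 dp:

103.5928 L


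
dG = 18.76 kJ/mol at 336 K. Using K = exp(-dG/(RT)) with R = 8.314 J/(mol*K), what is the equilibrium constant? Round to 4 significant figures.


dG is in kJ/mol; multiply by 1000 to match R in J/(mol*K).
RT = 8.314 * 336 = 2793.504 J/mol
exponent = -dG*1000 / (RT) = -(18.76*1000) / 2793.504 = -6.71558015
K = exp(-6.71558015)
K = 0.0012118827, rounded to 4 significant figures:

0.001212


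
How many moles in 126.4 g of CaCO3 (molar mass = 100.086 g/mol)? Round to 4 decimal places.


n = mass / M
n = 126.4 / 100.086
n = 1.26291389 mol, rounded to 4 dp:

1.2629 mol


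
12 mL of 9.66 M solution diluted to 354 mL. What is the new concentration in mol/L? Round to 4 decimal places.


Dilution: M1*V1 = M2*V2, solve for M2.
M2 = M1*V1 / V2
M2 = 9.66 * 12 / 354
M2 = 115.92 / 354
M2 = 0.32745763 mol/L, rounded to 4 dp:

0.3275 mol/L


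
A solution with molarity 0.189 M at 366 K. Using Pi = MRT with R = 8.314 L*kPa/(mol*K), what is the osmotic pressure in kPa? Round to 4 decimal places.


Osmotic pressure (van't Hoff): Pi = M*R*T.
RT = 8.314 * 366 = 3042.924
Pi = 0.189 * 3042.924
Pi = 575.112636 kPa, rounded to 4 dp:

575.1126 kPa


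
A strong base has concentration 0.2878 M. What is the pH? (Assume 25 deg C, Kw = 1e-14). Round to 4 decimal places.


A strong base dissociates completely, so [OH-] equals the given concentration.
pOH = -log10([OH-]) = -log10(0.2878) = 0.540909
pH = 14 - pOH = 14 - 0.540909
pH = 13.459091, rounded to 4 dp:

13.4591


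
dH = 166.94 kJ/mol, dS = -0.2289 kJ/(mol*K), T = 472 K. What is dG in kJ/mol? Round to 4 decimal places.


Gibbs: dG = dH - T*dS (consistent units, dS already in kJ/(mol*K)).
T*dS = 472 * -0.2289 = -108.0408
dG = 166.94 - (-108.0408)
dG = 274.9808 kJ/mol, rounded to 4 dp:

274.9808 kJ/mol


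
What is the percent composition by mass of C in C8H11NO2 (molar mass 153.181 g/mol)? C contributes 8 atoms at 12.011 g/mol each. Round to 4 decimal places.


pct = 100 * (n_elem * M_elem) / M_total
mass_contribution = 8 * 12.011 = 96.088 g/mol
pct = 100 * 96.088 / 153.181
pct = 62.72840626 %, rounded to 4 dp:

62.7284 %


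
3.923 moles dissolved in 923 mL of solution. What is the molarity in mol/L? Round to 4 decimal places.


Convert volume to liters: V_L = V_mL / 1000.
V_L = 923 / 1000 = 0.923 L
M = n / V_L = 3.923 / 0.923
M = 4.25027086 mol/L, rounded to 4 dp:

4.2503 mol/L


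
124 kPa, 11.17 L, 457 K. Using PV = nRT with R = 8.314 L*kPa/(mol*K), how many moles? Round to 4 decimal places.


PV = nRT, solve for n = PV / (RT).
PV = 124 * 11.17 = 1385.08
RT = 8.314 * 457 = 3799.498
n = 1385.08 / 3799.498
n = 0.36454289 mol, rounded to 4 dp:

0.3645 mol


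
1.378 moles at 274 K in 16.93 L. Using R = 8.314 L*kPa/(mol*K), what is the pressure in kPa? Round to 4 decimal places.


PV = nRT, solve for P = nRT / V.
nRT = 1.378 * 8.314 * 274 = 3139.1336
P = 3139.1336 / 16.93
P = 185.4184052 kPa, rounded to 4 dp:

185.4184 kPa


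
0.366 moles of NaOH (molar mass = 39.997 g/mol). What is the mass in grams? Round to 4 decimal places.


mass = n * M
mass = 0.366 * 39.997
mass = 14.638902 g, rounded to 4 dp:

14.6389 g


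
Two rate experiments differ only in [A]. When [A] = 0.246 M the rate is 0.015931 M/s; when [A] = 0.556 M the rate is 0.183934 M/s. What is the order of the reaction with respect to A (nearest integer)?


Rate is proportional to [A]^n, so rate2/rate1 = ([A]2/[A]1)^n. Take logs to solve for n.
rate2/rate1 = 0.183934 / 0.015931 = 11.5457
[A]2/[A]1 = 0.556 / 0.246 = 2.2602
n = ln(11.5457) / ln(2.2602) = 3.0
Nearest integer order:

3


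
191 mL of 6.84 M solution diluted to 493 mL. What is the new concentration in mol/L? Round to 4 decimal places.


Dilution: M1*V1 = M2*V2, solve for M2.
M2 = M1*V1 / V2
M2 = 6.84 * 191 / 493
M2 = 1306.44 / 493
M2 = 2.64997972 mol/L, rounded to 4 dp:

2.6500 mol/L


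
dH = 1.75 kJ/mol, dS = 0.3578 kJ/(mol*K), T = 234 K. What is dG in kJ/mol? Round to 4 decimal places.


Gibbs: dG = dH - T*dS (consistent units, dS already in kJ/(mol*K)).
T*dS = 234 * 0.3578 = 83.7252
dG = 1.75 - (83.7252)
dG = -81.9752 kJ/mol, rounded to 4 dp:

-81.9752 kJ/mol


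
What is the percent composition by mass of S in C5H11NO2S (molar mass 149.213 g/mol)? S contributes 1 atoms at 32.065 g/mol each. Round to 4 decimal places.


pct = 100 * (n_elem * M_elem) / M_total
mass_contribution = 1 * 32.065 = 32.065 g/mol
pct = 100 * 32.065 / 149.213
pct = 21.48941446 %, rounded to 4 dp:

21.4894 %


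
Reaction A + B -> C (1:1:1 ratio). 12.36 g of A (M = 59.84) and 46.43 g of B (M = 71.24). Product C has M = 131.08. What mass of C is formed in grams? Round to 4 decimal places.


Find moles of each reactant; the smaller value is the limiting reagent in a 1:1:1 reaction, so moles_C equals moles of the limiter.
n_A = mass_A / M_A = 12.36 / 59.84 = 0.206551 mol
n_B = mass_B / M_B = 46.43 / 71.24 = 0.651741 mol
Limiting reagent: A (smaller), n_limiting = 0.206551 mol
mass_C = n_limiting * M_C = 0.206551 * 131.08
mass_C = 27.07470508 g, rounded to 4 dp:

27.0747 g
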